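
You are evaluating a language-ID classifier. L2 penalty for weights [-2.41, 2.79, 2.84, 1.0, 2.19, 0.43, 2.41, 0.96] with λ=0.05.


‖w‖₂² = (-2.41)² + (2.79)² + (2.84)² + (1.0)² + (2.19)² + (0.43)² + (2.41)² + (0.96)²
     = 5.8081 + 7.7841 + 8.0656 + 1 + 4.7961 + 0.1849 + 5.8081 + 0.9216
     = 34.3685
λ·‖w‖₂² = 0.05·34.3685 = 1.718425

1.718425


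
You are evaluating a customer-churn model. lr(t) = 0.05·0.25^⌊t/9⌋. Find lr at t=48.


n_drops = ⌊48/9⌋ = 5
lr = 0.05·0.25^5 = 0.05·0.0009765625 = 0.000048828125

0.000048828125


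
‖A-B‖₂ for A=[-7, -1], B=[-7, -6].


d = √((-7+ 7)² + (-1+ 6)²)
  = √(0 + 25)
  = √25 = 5.0

5.0


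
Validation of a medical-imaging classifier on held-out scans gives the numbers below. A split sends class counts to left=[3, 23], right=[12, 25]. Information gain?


Parent = [15, 48], H_parent = 0.7919
H_left = 0.5159 (n=26), H_right = 0.909 (n=37)
H_children = (26/63)·0.5159 + (37/63)·0.909 = 0.7468
IG = 0.7919 - 0.7468 = 0.0451

0.0451


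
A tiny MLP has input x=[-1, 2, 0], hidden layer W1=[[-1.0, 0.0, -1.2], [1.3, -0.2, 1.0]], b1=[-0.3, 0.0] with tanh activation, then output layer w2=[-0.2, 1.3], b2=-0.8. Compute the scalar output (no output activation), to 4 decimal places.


z1[0] = (-1.0)·(-1) + (0.0)·(2) + (-1.2)·(0) - 0.3 = 0.7
z1[1] = (1.3)·(-1) + (-0.2)·(2) + (1.0)·(0) + 0.0 = -1.7
h = tanh(z1) = [0.6044, -0.9354]
output = (-0.2)·(0.6044) + (1.3)·(-0.9354) - 0.8 = -2.1369

-2.1369


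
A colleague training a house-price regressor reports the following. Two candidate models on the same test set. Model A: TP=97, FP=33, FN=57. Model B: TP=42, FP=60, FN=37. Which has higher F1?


Model A: P=97/130=0.7462, R=97/154=0.6299, F1=2PR/(P+R)=2TP/(2TP+FP+FN)=194/284=0.6831
Model B: P=42/102=0.4118, R=42/79=0.5316, F1=2PR/(P+R)=2TP/(2TP+FP+FN)=84/181=0.4641
0.6831 > 0.4641 → Model A

Model A


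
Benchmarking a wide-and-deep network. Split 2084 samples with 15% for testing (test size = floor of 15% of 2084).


Test = ⌊2084·15/100⌋ = 312
Train = 2084 - 312 = 1772

Train: 1772, Test: 312


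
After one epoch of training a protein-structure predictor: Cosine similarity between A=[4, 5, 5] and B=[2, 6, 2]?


A·B = 4·2 + 5·6 + 5·2 = 48
‖A‖ = √66 = 8.124, ‖B‖ = √44 = 6.6332
cos = 48/(√66·√44) = 48/√2904 = 0.8907

0.8907


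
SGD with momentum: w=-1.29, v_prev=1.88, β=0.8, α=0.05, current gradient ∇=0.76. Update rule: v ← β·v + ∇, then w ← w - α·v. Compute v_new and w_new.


v_new = 0.8·1.88 + 0.76 = 1.504 + 0.76 = 2.264
w_new = -1.29 - 0.05·2.264 = -1.29 - 0.1132 = -1.4032

v_new=2.264, w_new=-1.4032


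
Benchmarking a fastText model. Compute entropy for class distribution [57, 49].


Probabilities: [57/106, 49/106] ≈ [0.5377, 0.4623]
H = -((57/106)·log₂(57/106) + (49/106)·log₂(49/106))
  = 0.9959 bits

0.9959 bits


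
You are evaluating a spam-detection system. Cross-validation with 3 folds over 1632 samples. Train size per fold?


Fold size = 1632/3 = 544
Training per fold = 1632 - 544 = 1088

1088


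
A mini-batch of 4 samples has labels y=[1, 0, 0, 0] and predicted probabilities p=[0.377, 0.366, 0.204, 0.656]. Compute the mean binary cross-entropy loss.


L[0] = -ln(0.377) = 0.9755
L[1] = -ln(1-0.366) = -ln(0.634) = 0.4557
L[2] = -ln(1-0.204) = -ln(0.796) = 0.2282
L[3] = -ln(1-0.656) = -ln(0.344) = 1.0671
mean = (0.9755 + 0.4557 + 0.2282 + 1.0671)/4 = 0.6816

0.6816


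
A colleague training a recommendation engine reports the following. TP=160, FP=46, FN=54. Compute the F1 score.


Precision = 160/206 = 0.7767
Recall = 160/214 = 0.7477
F1 = 2·P·R/(P+R) = 2·TP/(2·TP+FP+FN) = 320/(320+46+54) = 320/420 = 0.7619

0.7619


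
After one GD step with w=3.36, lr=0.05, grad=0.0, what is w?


w_new = w - α·∇
= 3.36 - 0.05·0.0
= 3.36 - 0
= 3.36

3.36


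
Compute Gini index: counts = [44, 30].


Probabilities: [44/74, 30/74] ≈ [0.5946, 0.4054]
Σpᵢ² = (1936 + 900)/74² = 2836/5476
Gini = 1 - Σpᵢ² = 1 - 2836/5476 = 0.4821

0.4821


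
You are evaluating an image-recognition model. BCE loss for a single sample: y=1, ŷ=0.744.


BCE = -[y·ln(p) + (1-y)·ln(1-p)]
= -1·ln(0.744) - 0
= -ln(0.744) = 0.2957

0.2957


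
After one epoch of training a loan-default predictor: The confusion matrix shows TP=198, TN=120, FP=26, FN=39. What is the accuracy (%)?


Accuracy = (TP+TN)/(TP+TN+FP+FN)
= (198+120)/(383)
= 318/383 = 83.03%

83.03%


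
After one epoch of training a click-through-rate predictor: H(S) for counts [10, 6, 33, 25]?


Probabilities: [10/74, 6/74, 33/74, 25/74] ≈ [0.1351, 0.0811, 0.4459, 0.3378]
H = -((10/74)·log₂(10/74) + (6/74)·log₂(6/74) + (33/74)·log₂(33/74) + (25/74)·log₂(25/74))
  = 1.7326 bits

1.7326 bits


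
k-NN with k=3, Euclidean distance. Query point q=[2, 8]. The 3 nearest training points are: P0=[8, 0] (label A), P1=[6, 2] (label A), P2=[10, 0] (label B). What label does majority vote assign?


d(q,P0) = 10.0  (label A)
d(q,P1) = 7.2111  (label A)
d(q,P2) = 11.3137  (label B)
Votes: A=2, B=1
Majority → A

A


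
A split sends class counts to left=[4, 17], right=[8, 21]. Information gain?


Parent = [12, 38], H_parent = 0.795
H_left = 0.7025 (n=21), H_right = 0.8498 (n=29)
H_children = (21/50)·0.7025 + (29/50)·0.8498 = 0.7879
IG = 0.795 - 0.7879 = 0.0071

0.0071


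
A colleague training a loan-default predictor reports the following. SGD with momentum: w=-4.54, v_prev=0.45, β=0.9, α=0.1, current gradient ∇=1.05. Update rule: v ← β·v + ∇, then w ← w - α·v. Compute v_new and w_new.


v_new = 0.9·0.45 + 1.05 = 0.405 + 1.05 = 1.455
w_new = -4.54 - 0.1·1.455 = -4.54 - 0.1455 = -4.6855

v_new=1.455, w_new=-4.6855


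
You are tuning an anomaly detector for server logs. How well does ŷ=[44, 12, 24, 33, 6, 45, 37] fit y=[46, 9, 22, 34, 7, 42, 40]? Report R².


ȳ = 28.5714
SS_res = Σ(y-ŷ)² = 37
SS_tot = Σ(y-ȳ)² = 1535.71
R² = 1 - SS_res/SS_tot = 1 - 0.0241 = 0.9759

0.9759


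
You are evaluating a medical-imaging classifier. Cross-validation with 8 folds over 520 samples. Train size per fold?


Fold size = 520/8 = 65
Training per fold = 520 - 65 = 455

455


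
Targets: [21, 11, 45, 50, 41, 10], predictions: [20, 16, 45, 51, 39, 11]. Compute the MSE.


Squared errors: (21-20)²=1, (11-16)²=25, (45-45)²=0, (50-51)²=1, (41-39)²=4, (10-11)²=1
Sum = 32
MSE = 32/6 = 16/3

16/3


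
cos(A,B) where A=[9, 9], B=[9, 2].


A·B = 9·9 + 9·2 = 99
‖A‖ = √162 = 12.7279, ‖B‖ = √85 = 9.2195
cos = 99/(√162·√85) = 99/√13770 = 0.8437

0.8437


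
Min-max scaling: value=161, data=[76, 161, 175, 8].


min=8, max=175
(161-8)/(175-8) = 153/167 = 0.9162

0.9162


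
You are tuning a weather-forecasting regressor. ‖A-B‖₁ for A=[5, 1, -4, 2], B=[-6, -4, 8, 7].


d = |5+ 6| + |1+ 4| + |-4-8| + |2-7|
  = 11 + 5 + 12 + 5
  = 33

33


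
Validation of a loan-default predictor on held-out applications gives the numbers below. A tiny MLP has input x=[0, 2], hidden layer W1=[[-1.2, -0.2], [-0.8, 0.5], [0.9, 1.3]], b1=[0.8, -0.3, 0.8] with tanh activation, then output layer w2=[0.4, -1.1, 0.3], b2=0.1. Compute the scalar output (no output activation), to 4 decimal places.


z1[0] = (-1.2)·(0) + (-0.2)·(2) + 0.8 = 0.4
z1[1] = (-0.8)·(0) + (0.5)·(2) - 0.3 = 0.7
z1[2] = (0.9)·(0) + (1.3)·(2) + 0.8 = 3.4
h = tanh(z1) = [0.3799, 0.6044, 0.9978]
output = (0.4)·(0.3799) + (-1.1)·(0.6044) + (0.3)·(0.9978) + 0.1 = -0.1135

-0.1135


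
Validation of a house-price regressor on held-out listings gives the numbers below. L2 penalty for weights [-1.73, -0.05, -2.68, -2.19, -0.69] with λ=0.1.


‖w‖₂² = (-1.73)² + (-0.05)² + (-2.68)² + (-2.19)² + (-0.69)²
     = 2.9929 + 0.0025 + 7.1824 + 4.7961 + 0.4761
     = 15.45
λ·‖w‖₂² = 0.1·15.45 = 1.545

1.545


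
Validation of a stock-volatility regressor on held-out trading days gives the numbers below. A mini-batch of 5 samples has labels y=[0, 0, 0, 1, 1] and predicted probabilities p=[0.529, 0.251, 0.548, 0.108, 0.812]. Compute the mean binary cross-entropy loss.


L[0] = -ln(1-0.529) = -ln(0.471) = 0.7529
L[1] = -ln(1-0.251) = -ln(0.749) = 0.289
L[2] = -ln(1-0.548) = -ln(0.452) = 0.7941
L[3] = -ln(0.108) = 2.2256
L[4] = -ln(0.812) = 0.2083
mean = (0.7529 + 0.289 + 0.7941 + 2.2256 + 0.2083)/5 = 0.854

0.854


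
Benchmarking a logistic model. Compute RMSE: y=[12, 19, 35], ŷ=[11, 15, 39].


MSE = 33/3 = 11
RMSE = √(33/3) = 3.3166

3.3166


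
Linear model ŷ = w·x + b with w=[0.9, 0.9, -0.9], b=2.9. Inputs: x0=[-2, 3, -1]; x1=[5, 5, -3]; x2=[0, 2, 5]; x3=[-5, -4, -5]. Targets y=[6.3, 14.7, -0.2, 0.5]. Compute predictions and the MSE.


ŷ0 = (0.9)·(-2) + (0.9)·(3) + (-0.9)·(-1) + 2.9 = 4.7
ŷ1 = (0.9)·(5) + (0.9)·(5) + (-0.9)·(-3) + 2.9 = 14.6
ŷ2 = (0.9)·(0) + (0.9)·(2) + (-0.9)·(5) + 2.9 = 0.2
ŷ3 = (0.9)·(-5) + (0.9)·(-4) + (-0.9)·(-5) + 2.9 = -0.7
errors² = [2.56, 0.01, 0.16, 1.44]
MSE = 4.1700/4 = 1.0425

1.0425


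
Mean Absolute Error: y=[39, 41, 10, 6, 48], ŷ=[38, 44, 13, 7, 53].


Absolute errors: |39-38|=1, |41-44|=3, |10-13|=3, |6-7|=1, |48-53|=5
Sum = 13
MAE = 13/5 = 13/5

13/5


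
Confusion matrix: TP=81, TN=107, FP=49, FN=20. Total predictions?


Total = TP + TN + FP + FN
= 81 + 107 + 49 + 20
= 257
(Predicted positive: 130, predicted negative: 127)

257


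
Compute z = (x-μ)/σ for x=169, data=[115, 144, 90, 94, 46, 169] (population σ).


μ = 109.6667, σ = 39.6092
z = (169 - 109.6667)/39.6092 = 1.498

1.498


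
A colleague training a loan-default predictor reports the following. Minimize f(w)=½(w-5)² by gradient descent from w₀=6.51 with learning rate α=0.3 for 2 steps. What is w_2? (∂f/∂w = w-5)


step 1: grad = 6.51-5 = 1.51; w = 6.51 - 0.3·(1.51) = 6.057
step 2: grad = 6.057-5 = 1.057; w = 6.057 - 0.3·(1.057) = 5.7399

5.7399


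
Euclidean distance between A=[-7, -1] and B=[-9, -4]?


d = √((-7+ 9)² + (-1+ 4)²)
  = √(4 + 9)
  = √13 = 3.6056

3.6056


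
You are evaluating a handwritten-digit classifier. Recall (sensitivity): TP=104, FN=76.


Recall = TP/(TP+FN)
= 104/(104+76)
= 104/180 = 57.78%

57.78%


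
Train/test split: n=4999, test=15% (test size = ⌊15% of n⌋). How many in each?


Test = ⌊4999·15/100⌋ = 749
Train = 4999 - 749 = 4250

Train: 4250, Test: 749


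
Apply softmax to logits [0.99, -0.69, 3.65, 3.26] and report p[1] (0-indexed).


Exponentials: e^0.99=2.6912, e^-0.69=0.5016, e^3.65=38.4747, e^3.26=26.0495
Sum = 67.717
Softmax = [0.0397, 0.0074, 0.5682, 0.3847]
p[1] = 0.5016/67.717 = 0.0074

0.0074


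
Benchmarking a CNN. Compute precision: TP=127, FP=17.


Precision = TP/(TP+FP)
= 127/(127+17)
= 127/144 = 88.19%

88.19%


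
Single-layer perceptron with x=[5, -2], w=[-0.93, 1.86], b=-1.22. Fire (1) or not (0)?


z = (5)·(-0.93) + (-2)·(1.86) - 1.22
  = -9.59
step(z) = 0 (z<0)

0


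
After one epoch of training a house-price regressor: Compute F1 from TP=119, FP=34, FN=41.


Precision = 119/153 = 0.7778
Recall = 119/160 = 0.7438
F1 = 2·P·R/(P+R) = 2·TP/(2·TP+FP+FN) = 238/(238+34+41) = 238/313 = 0.7604

0.7604


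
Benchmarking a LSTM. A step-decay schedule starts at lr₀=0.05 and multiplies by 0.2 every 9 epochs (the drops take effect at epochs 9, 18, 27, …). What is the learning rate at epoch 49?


n_drops = ⌊49/9⌋ = 5
lr = 0.05·0.2^5 = 0.05·0.00032 = 0.000016

0.000016


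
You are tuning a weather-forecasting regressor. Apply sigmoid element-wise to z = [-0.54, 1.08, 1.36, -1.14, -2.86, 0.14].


σ(-0.54) = 1/(1+e^0.54) = 0.3682
σ(1.08) = 1/(1+e^-1.08) = 0.7465
σ(1.36) = 1/(1+e^-1.36) = 0.7958
σ(-1.14) = 1/(1+e^1.14) = 0.2423
σ(-2.86) = 1/(1+e^2.86) = 0.0542
σ(0.14) = 1/(1+e^-0.14) = 0.5349
result = [0.3682, 0.7465, 0.7958, 0.2423, 0.0542, 0.5349]

[0.3682, 0.7465, 0.7958, 0.2423, 0.0542, 0.5349]


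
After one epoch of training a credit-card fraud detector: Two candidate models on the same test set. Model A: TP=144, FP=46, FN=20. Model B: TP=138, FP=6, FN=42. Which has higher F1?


Model A: P=144/190=0.7579, R=144/164=0.878, F1=2PR/(P+R)=2TP/(2TP+FP+FN)=288/354=0.8136
Model B: P=138/144=0.9583, R=138/180=0.7667, F1=2PR/(P+R)=2TP/(2TP+FP+FN)=276/324=0.8519
0.8136 < 0.8519 → Model B

Model B


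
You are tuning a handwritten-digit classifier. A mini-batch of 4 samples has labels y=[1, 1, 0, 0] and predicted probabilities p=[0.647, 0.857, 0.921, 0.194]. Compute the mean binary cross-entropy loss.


L[0] = -ln(0.647) = 0.4354
L[1] = -ln(0.857) = 0.1543
L[2] = -ln(1-0.921) = -ln(0.079) = 2.5383
L[3] = -ln(1-0.194) = -ln(0.806) = 0.2157
mean = (0.4354 + 0.1543 + 2.5383 + 0.2157)/4 = 0.8359

0.8359


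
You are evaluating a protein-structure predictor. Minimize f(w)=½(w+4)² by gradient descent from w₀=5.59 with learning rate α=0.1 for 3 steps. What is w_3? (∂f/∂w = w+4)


step 1: grad = 5.59+4 = 9.59; w = 5.59 - 0.1·(9.59) = 4.631
step 2: grad = 4.631+4 = 8.631; w = 4.631 - 0.1·(8.631) = 3.7679
step 3: grad = 3.7679+4 = 7.7679; w = 3.7679 - 0.1·(7.7679) = 2.99111

2.99111


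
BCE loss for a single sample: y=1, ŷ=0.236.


BCE = -[y·ln(p) + (1-y)·ln(1-p)]
= -1·ln(0.236) - 0
= -ln(0.236) = 1.4439

1.4439


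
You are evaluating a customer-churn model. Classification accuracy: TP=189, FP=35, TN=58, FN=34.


Accuracy = (TP+TN)/(TP+TN+FP+FN)
= (189+58)/(316)
= 247/316 = 78.16%

78.16%


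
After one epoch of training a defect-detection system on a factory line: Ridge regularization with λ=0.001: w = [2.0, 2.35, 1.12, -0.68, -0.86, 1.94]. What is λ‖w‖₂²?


‖w‖₂² = (2.0)² + (2.35)² + (1.12)² + (-0.68)² + (-0.86)² + (1.94)²
     = 4 + 5.5225 + 1.2544 + 0.4624 + 0.7396 + 3.7636
     = 15.7425
λ·‖w‖₂² = 0.001·15.7425 = 0.015742

0.015742


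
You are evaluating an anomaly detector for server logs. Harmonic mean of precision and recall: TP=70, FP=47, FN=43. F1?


Precision = 70/117 = 0.5983
Recall = 70/113 = 0.6195
F1 = 2·P·R/(P+R) = 2·TP/(2·TP+FP+FN) = 140/(140+47+43) = 140/230 = 0.6087

0.6087


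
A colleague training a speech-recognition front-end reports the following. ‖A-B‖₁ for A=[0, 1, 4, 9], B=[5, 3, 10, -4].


d = |0-5| + |1-3| + |4-10| + |9+ 4|
  = 5 + 2 + 6 + 13
  = 26

26


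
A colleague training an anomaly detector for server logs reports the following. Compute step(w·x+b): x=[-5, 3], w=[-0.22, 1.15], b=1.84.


z = (-5)·(-0.22) + (3)·(1.15) + 1.84
  = 6.39
step(z) = 1 (z≥0)

1


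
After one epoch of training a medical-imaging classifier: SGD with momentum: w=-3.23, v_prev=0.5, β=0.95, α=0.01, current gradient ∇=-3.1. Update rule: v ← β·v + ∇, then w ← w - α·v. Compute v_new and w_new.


v_new = 0.95·0.5 - 3.1 = 0.475 - 3.1 = -2.625
w_new = -3.23 - 0.01·-2.625 = -3.23 + 0.02625 = -3.20375

v_new=-2.625, w_new=-3.20375


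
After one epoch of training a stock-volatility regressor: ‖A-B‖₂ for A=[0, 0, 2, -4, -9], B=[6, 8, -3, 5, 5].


d = √((0-6)² + (0-8)² + (2+ 3)² + (-4-5)² + (-9-5)²)
  = √(36 + 64 + 25 + 81 + 196)
  = √402 = 20.0499

20.0499


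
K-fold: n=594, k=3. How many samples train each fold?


Fold size = 594/3 = 198
Training per fold = 594 - 198 = 396

396


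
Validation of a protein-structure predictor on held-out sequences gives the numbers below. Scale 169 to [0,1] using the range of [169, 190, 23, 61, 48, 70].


min=23, max=190
(169-23)/(190-23) = 146/167 = 0.8743

0.8743


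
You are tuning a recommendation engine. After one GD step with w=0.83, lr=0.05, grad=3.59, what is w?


w_new = w - α·∇
= 0.83 - 0.05·3.59
= 0.83 - 0.1795
= 0.6505

0.6505


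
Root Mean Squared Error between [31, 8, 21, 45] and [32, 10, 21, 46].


MSE = 6/4 = 1.5
RMSE = √(6/4) = 1.2247

1.2247


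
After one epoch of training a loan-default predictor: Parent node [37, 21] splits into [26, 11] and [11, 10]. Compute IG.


Parent = [37, 21], H_parent = 0.9444
H_left = 0.878 (n=37), H_right = 0.9984 (n=21)
H_children = (37/58)·0.878 + (21/58)·0.9984 = 0.9216
IG = 0.9444 - 0.9216 = 0.0228

0.0228


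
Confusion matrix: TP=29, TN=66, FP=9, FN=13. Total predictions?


Total = TP + TN + FP + FN
= 29 + 66 + 9 + 13
= 117
(Predicted positive: 38, predicted negative: 79)

117


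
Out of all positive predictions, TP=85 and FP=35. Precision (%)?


Precision = TP/(TP+FP)
= 85/(85+35)
= 85/120 = 70.83%

70.83%


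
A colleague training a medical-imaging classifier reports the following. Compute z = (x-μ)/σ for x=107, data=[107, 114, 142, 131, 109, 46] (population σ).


μ = 108.1667, σ = 30.4599
z = (107 - 108.1667)/30.4599 = -0.0383

-0.0383


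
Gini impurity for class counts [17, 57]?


Probabilities: [17/74, 57/74] ≈ [0.2297, 0.7703]
Σpᵢ² = (289 + 3249)/74² = 3538/5476
Gini = 1 - Σpᵢ² = 1 - 3538/5476 = 0.3539

0.3539


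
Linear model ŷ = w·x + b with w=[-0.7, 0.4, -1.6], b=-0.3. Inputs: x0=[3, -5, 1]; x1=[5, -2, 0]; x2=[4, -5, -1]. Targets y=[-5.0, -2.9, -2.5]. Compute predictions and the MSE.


ŷ0 = (-0.7)·(3) + (0.4)·(-5) + (-1.6)·(1) - 0.3 = -6.0
ŷ1 = (-0.7)·(5) + (0.4)·(-2) + (-1.6)·(0) - 0.3 = -4.6
ŷ2 = (-0.7)·(4) + (0.4)·(-5) + (-1.6)·(-1) - 0.3 = -3.5
errors² = [1.0, 2.89, 1.0]
MSE = 4.8900/3 = 1.63

1.63


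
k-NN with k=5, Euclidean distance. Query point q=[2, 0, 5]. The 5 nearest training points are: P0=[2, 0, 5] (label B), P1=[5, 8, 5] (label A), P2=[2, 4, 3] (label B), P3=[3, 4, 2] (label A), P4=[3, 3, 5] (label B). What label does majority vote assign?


d(q,P0) = 0.0  (label B)
d(q,P1) = 8.544  (label A)
d(q,P2) = 4.4721  (label B)
d(q,P3) = 5.099  (label A)
d(q,P4) = 3.1623  (label B)
Votes: A=2, B=3
Majority → B

B


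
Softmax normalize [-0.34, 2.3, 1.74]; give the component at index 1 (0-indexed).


Exponentials: e^-0.34=0.7118, e^2.3=9.9742, e^1.74=5.6973
Sum = 16.3833
Softmax = [0.0434, 0.6088, 0.3478]
p[1] = 9.9742/16.3833 = 0.6088

0.6088


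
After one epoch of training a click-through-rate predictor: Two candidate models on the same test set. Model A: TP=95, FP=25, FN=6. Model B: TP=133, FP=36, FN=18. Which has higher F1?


Model A: P=95/120=0.7917, R=95/101=0.9406, F1=2PR/(P+R)=2TP/(2TP+FP+FN)=190/221=0.8597
Model B: P=133/169=0.787, R=133/151=0.8808, F1=2PR/(P+R)=2TP/(2TP+FP+FN)=266/320=0.8313
0.8597 > 0.8313 → Model A

Model A


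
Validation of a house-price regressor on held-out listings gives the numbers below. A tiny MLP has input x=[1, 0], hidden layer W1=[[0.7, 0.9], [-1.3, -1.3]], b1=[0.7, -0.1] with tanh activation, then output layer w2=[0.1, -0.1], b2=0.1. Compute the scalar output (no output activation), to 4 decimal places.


z1[0] = (0.7)·(1) + (0.9)·(0) + 0.7 = 1.4
z1[1] = (-1.3)·(1) + (-1.3)·(0) - 0.1 = -1.4
h = tanh(z1) = [0.8854, -0.8854]
output = (0.1)·(0.8854) + (-0.1)·(-0.8854) + 0.1 = 0.2771

0.2771


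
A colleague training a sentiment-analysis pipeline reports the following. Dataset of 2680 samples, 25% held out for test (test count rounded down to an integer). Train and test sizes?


Test = ⌊2680·25/100⌋ = 670
Train = 2680 - 670 = 2010

Train: 2010, Test: 670


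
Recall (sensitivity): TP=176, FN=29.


Recall = TP/(TP+FN)
= 176/(176+29)
= 176/205 = 85.85%

85.85%


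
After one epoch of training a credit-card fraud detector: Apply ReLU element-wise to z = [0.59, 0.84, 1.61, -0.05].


ReLU(0.59) = max(0, 0.59) = 0.59
ReLU(0.84) = max(0, 0.84) = 0.84
ReLU(1.61) = max(0, 1.61) = 1.61
ReLU(-0.05) = max(0, -0.05) = 0.0
result = [0.59, 0.84, 1.61, 0.0]

[0.59, 0.84, 1.61, 0.0]


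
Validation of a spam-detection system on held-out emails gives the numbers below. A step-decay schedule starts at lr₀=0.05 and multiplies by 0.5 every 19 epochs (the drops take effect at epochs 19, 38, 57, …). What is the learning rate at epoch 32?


n_drops = ⌊32/19⌋ = 1
lr = 0.05·0.5^1 = 0.05·0.5 = 0.025

0.025


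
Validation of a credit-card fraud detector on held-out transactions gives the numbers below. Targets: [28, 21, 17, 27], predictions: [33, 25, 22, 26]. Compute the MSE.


Squared errors: (28-33)²=25, (21-25)²=16, (17-22)²=25, (27-26)²=1
Sum = 67
MSE = 67/4 = 67/4

67/4


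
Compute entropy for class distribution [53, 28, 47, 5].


Probabilities: [53/133, 28/133, 47/133, 5/133] ≈ [0.3985, 0.2105, 0.3534, 0.0376]
H = -((53/133)·log₂(53/133) + (28/133)·log₂(28/133) + (47/133)·log₂(47/133) + (5/133)·log₂(5/133))
  = 1.7105 bits

1.7105 bits


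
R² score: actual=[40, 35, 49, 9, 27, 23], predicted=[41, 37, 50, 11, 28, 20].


ȳ = 30.5
SS_res = Σ(y-ŷ)² = 20
SS_tot = Σ(y-ȳ)² = 983.5
R² = 1 - SS_res/SS_tot = 1 - 0.0203 = 0.9797

0.9797


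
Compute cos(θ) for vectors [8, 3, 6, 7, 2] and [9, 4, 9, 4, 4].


A·B = 8·9 + 3·4 + 6·9 + 7·4 + 2·4 = 174
‖A‖ = √162 = 12.7279, ‖B‖ = √210 = 14.4914
cos = 174/(√162·√210) = 174/√34020 = 0.9434

0.9434


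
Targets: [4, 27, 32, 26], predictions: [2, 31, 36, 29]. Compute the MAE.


Absolute errors: |4-2|=2, |27-31|=4, |32-36|=4, |26-29|=3
Sum = 13
MAE = 13/4 = 13/4

13/4


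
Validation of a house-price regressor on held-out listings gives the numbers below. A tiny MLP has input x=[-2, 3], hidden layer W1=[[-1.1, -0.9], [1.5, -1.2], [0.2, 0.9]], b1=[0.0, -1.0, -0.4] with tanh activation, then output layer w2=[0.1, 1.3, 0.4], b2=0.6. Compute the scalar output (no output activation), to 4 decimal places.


z1[0] = (-1.1)·(-2) + (-0.9)·(3) + 0.0 = -0.5
z1[1] = (1.5)·(-2) + (-1.2)·(3) - 1.0 = -7.6
z1[2] = (0.2)·(-2) + (0.9)·(3) - 0.4 = 1.9
h = tanh(z1) = [-0.4621, -1.0, 0.9562]
output = (0.1)·(-0.4621) + (1.3)·(-1.0) + (0.4)·(0.9562) + 0.6 = -0.3637

-0.3637


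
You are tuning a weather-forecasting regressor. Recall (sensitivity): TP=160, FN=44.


Recall = TP/(TP+FN)
= 160/(160+44)
= 160/204 = 78.43%

78.43%


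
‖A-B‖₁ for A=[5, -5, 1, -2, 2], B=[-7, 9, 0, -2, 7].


d = |5+ 7| + |-5-9| + |1-0| + |-2+ 2| + |2-7|
  = 12 + 14 + 1 + 0 + 5
  = 32

32


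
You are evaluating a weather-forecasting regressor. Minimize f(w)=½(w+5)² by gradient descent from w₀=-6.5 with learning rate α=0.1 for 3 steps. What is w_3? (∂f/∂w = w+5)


step 1: grad = -6.5+5 = -1.5; w = -6.5 - 0.1·(-1.5) = -6.35
step 2: grad = -6.35+5 = -1.35; w = -6.35 - 0.1·(-1.35) = -6.215
step 3: grad = -6.215+5 = -1.215; w = -6.215 - 0.1·(-1.215) = -6.0935

-6.0935


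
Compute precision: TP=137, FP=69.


Precision = TP/(TP+FP)
= 137/(137+69)
= 137/206 = 66.5%

66.5%


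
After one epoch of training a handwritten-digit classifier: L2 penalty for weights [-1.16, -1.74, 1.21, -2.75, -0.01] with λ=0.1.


‖w‖₂² = (-1.16)² + (-1.74)² + (1.21)² + (-2.75)² + (-0.01)²
     = 1.3456 + 3.0276 + 1.4641 + 7.5625 + 0.0001
     = 13.3999
λ·‖w‖₂² = 0.1·13.3999 = 1.33999

1.33999


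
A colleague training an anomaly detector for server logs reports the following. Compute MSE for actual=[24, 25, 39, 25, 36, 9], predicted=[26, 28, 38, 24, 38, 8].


Squared errors: (24-26)²=4, (25-28)²=9, (39-38)²=1, (25-24)²=1, (36-38)²=4, (9-8)²=1
Sum = 20
MSE = 20/6 = 10/3

10/3


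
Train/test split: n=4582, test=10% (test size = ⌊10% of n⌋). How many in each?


Test = ⌊4582·10/100⌋ = 458
Train = 4582 - 458 = 4124

Train: 4124, Test: 458


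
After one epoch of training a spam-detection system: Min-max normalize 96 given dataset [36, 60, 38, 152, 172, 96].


min=36, max=172
(96-36)/(172-36) = 60/136 = 0.4412

0.4412


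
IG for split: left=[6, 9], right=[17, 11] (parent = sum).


Parent = [23, 20], H_parent = 0.9965
H_left = 0.971 (n=15), H_right = 0.9666 (n=28)
H_children = (15/43)·0.971 + (28/43)·0.9666 = 0.9681
IG = 0.9965 - 0.9681 = 0.0284

0.0284


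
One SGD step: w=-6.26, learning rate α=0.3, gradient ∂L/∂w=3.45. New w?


w_new = w - α·∇
= -6.26 - 0.3·3.45
= -6.26 - 1.035
= -7.295

-7.295


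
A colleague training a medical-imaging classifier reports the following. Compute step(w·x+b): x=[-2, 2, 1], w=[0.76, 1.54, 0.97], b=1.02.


z = (-2)·(0.76) + (2)·(1.54) + (1)·(0.97) + 1.02
  = 3.55
step(z) = 1 (z≥0)

1


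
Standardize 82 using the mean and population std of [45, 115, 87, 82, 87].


μ = 83.2, σ = 22.3643
z = (82 - 83.2)/22.3643 = -0.0537

-0.0537


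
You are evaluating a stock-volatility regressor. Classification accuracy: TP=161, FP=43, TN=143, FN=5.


Accuracy = (TP+TN)/(TP+TN+FP+FN)
= (161+143)/(352)
= 304/352 = 86.36%

86.36%


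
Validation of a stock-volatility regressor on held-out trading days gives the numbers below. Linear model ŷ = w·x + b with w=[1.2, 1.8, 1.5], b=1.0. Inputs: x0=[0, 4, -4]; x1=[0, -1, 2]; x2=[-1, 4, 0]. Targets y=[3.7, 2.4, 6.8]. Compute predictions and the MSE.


ŷ0 = (1.2)·(0) + (1.8)·(4) + (1.5)·(-4) + 1.0 = 2.2
ŷ1 = (1.2)·(0) + (1.8)·(-1) + (1.5)·(2) + 1.0 = 2.2
ŷ2 = (1.2)·(-1) + (1.8)·(4) + (1.5)·(0) + 1.0 = 7.0
errors² = [2.25, 0.04, 0.04]
MSE = 2.3300/3 = 0.7767

0.7767


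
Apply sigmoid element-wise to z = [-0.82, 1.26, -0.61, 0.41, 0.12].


σ(-0.82) = 1/(1+e^0.82) = 0.3058
σ(1.26) = 1/(1+e^-1.26) = 0.779
σ(-0.61) = 1/(1+e^0.61) = 0.3521
σ(0.41) = 1/(1+e^-0.41) = 0.6011
σ(0.12) = 1/(1+e^-0.12) = 0.53
result = [0.3058, 0.779, 0.3521, 0.6011, 0.53]

[0.3058, 0.779, 0.3521, 0.6011, 0.53]


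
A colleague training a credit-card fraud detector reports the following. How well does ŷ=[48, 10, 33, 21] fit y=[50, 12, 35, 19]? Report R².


ȳ = 29
SS_res = Σ(y-ŷ)² = 16
SS_tot = Σ(y-ȳ)² = 866
R² = 1 - SS_res/SS_tot = 1 - 0.0185 = 0.9815

0.9815


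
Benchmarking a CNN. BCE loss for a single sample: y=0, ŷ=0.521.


BCE = -[y·ln(p) + (1-y)·ln(1-p)]
= -0 - 1·ln(1-0.521)
= -ln(0.479) = 0.7361

0.7361


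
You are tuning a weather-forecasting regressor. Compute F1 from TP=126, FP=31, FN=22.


Precision = 126/157 = 0.8025
Recall = 126/148 = 0.8514
F1 = 2·P·R/(P+R) = 2·TP/(2·TP+FP+FN) = 252/(252+31+22) = 252/305 = 0.8262

0.8262


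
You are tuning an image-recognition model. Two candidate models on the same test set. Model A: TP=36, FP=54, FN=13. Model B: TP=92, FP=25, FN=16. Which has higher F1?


Model A: P=36/90=0.4, R=36/49=0.7347, F1=2PR/(P+R)=2TP/(2TP+FP+FN)=72/139=0.518
Model B: P=92/117=0.7863, R=92/108=0.8519, F1=2PR/(P+R)=2TP/(2TP+FP+FN)=184/225=0.8178
0.518 < 0.8178 → Model B

Model B


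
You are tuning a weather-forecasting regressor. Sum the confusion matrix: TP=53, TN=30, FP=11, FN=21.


Total = TP + TN + FP + FN
= 53 + 30 + 11 + 21
= 115
(Predicted positive: 64, predicted negative: 51)

115


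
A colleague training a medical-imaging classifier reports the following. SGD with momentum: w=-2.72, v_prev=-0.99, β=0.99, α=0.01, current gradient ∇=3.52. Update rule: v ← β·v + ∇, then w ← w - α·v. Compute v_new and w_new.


v_new = 0.99·-0.99 + 3.52 = -0.9801 + 3.52 = 2.5399
w_new = -2.72 - 0.01·2.5399 = -2.72 - 0.025399 = -2.745399

v_new=2.5399, w_new=-2.745399


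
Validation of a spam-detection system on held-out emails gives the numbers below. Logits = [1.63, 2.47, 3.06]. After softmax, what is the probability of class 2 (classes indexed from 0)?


Exponentials: e^1.63=5.1039, e^2.47=11.8224, e^3.06=21.3276
Sum = 38.2539
Softmax = [0.1334, 0.3091, 0.5575]
p[2] = 21.3276/38.2539 = 0.5575

0.5575


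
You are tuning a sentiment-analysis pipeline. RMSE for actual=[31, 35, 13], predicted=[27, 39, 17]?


MSE = 48/3 = 16
RMSE = √(48/3) = 4.0

4.0


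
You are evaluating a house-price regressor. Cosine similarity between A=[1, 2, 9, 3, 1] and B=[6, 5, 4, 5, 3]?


A·B = 1·6 + 2·5 + 9·4 + 3·5 + 1·3 = 70
‖A‖ = √96 = 9.798, ‖B‖ = √111 = 10.5357
cos = 70/(√96·√111) = 70/√10656 = 0.6781

0.6781


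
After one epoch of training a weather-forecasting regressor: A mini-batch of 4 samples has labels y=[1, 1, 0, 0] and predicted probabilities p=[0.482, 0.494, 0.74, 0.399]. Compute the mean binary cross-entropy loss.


L[0] = -ln(0.482) = 0.7298
L[1] = -ln(0.494) = 0.7052
L[2] = -ln(1-0.74) = -ln(0.26) = 1.3471
L[3] = -ln(1-0.399) = -ln(0.601) = 0.5092
mean = (0.7298 + 0.7052 + 1.3471 + 0.5092)/4 = 0.8228

0.8228


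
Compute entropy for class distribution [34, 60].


Probabilities: [34/94, 60/94] ≈ [0.3617, 0.6383]
H = -((34/94)·log₂(34/94) + (60/94)·log₂(60/94))
  = 0.9441 bits

0.9441 bits


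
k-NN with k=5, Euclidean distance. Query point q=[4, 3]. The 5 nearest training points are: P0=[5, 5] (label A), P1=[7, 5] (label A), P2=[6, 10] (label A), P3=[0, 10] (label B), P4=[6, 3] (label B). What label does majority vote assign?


d(q,P0) = 2.2361  (label A)
d(q,P1) = 3.6056  (label A)
d(q,P2) = 7.2801  (label A)
d(q,P3) = 8.0623  (label B)
d(q,P4) = 2.0  (label B)
Votes: A=3, B=2
Majority → A

A


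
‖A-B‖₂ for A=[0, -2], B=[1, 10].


d = √((0-1)² + (-2-10)²)
  = √(1 + 144)
  = √145 = 12.0416

12.0416


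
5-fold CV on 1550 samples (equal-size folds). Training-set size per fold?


Fold size = 1550/5 = 310
Training per fold = 1550 - 310 = 1240

1240


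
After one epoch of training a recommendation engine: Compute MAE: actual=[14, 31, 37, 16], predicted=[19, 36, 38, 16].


Absolute errors: |14-19|=5, |31-36|=5, |37-38|=1, |16-16|=0
Sum = 11
MAE = 11/4 = 11/4

11/4


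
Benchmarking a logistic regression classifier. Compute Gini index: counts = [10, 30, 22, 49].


Probabilities: [10/111, 30/111, 22/111, 49/111] ≈ [0.0901, 0.2703, 0.1982, 0.4414]
Σpᵢ² = (100 + 900 + 484 + 2401)/111² = 3885/12321
Gini = 1 - Σpᵢ² = 1 - 3885/12321 = 0.6847

0.6847


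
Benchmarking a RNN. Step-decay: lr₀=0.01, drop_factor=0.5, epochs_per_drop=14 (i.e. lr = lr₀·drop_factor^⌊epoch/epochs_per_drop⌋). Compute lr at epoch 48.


n_drops = ⌊48/14⌋ = 3
lr = 0.01·0.5^3 = 0.01·0.125 = 0.00125

0.00125


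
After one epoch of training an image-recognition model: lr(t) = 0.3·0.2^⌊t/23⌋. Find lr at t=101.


n_drops = ⌊101/23⌋ = 4
lr = 0.3·0.2^4 = 0.3·0.0016 = 0.00048

0.00048


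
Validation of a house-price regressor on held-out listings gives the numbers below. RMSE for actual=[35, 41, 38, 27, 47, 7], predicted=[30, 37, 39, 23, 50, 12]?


MSE = 92/6 = 15.3333
RMSE = √(92/6) = 3.9158

3.9158


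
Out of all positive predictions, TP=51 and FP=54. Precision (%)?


Precision = TP/(TP+FP)
= 51/(51+54)
= 51/105 = 48.57%

48.57%


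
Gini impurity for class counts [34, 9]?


Probabilities: [34/43, 9/43] ≈ [0.7907, 0.2093]
Σpᵢ² = (1156 + 81)/43² = 1237/1849
Gini = 1 - Σpᵢ² = 1 - 1237/1849 = 0.331

0.331


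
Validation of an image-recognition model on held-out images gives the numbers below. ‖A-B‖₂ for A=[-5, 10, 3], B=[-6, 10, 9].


d = √((-5+ 6)² + (10-10)² + (3-9)²)
  = √(1 + 0 + 36)
  = √37 = 6.0828

6.0828


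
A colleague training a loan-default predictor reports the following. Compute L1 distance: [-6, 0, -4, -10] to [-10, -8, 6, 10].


d = |-6+ 10| + |0+ 8| + |-4-6| + |-10-10|
  = 4 + 8 + 10 + 20
  = 42

42


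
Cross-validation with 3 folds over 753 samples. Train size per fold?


Fold size = 753/3 = 251
Training per fold = 753 - 251 = 502

502


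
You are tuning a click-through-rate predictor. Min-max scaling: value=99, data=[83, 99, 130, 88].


min=83, max=130
(99-83)/(130-83) = 16/47 = 0.3404

0.3404


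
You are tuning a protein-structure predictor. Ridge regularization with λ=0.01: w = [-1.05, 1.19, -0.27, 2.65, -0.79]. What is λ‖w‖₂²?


‖w‖₂² = (-1.05)² + (1.19)² + (-0.27)² + (2.65)² + (-0.79)²
     = 1.1025 + 1.4161 + 0.0729 + 7.0225 + 0.6241
     = 10.2381
λ·‖w‖₂² = 0.01·10.2381 = 0.102381

0.102381


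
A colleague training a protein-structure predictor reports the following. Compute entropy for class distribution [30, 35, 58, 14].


Probabilities: [30/137, 35/137, 58/137, 14/137] ≈ [0.219, 0.2555, 0.4234, 0.1022]
H = -((30/137)·log₂(30/137) + (35/137)·log₂(35/137) + (58/137)·log₂(58/137) + (14/137)·log₂(14/137))
  = 1.844 bits

1.844 bits


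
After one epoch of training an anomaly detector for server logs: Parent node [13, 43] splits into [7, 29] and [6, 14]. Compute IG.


Parent = [13, 43], H_parent = 0.7817
H_left = 0.7107 (n=36), H_right = 0.8813 (n=20)
H_children = (36/56)·0.7107 + (20/56)·0.8813 = 0.7716
IG = 0.7817 - 0.7716 = 0.0101

0.0101


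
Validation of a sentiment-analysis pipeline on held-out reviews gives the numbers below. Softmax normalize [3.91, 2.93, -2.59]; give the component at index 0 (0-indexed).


Exponentials: e^3.91=49.899, e^2.93=18.7276, e^-2.59=0.075
Sum = 68.7016
Softmax = [0.7263, 0.2726, 0.0011]
p[0] = 49.899/68.7016 = 0.7263

0.7263


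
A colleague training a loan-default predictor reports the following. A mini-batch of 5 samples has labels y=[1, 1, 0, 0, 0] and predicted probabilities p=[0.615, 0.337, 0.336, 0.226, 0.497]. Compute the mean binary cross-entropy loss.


L[0] = -ln(0.615) = 0.4861
L[1] = -ln(0.337) = 1.0877
L[2] = -ln(1-0.336) = -ln(0.664) = 0.4095
L[3] = -ln(1-0.226) = -ln(0.774) = 0.2562
L[4] = -ln(1-0.497) = -ln(0.503) = 0.6872
mean = (0.4861 + 1.0877 + 0.4095 + 0.2562 + 0.6872)/5 = 0.5853

0.5853


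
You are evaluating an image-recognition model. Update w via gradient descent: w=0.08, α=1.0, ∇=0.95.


w_new = w - α·∇
= 0.08 - 1.0·0.95
= 0.08 - 0.95
= -0.87

-0.87


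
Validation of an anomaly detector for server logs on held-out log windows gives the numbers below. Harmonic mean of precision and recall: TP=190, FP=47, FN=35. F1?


Precision = 190/237 = 0.8017
Recall = 190/225 = 0.8444
F1 = 2·P·R/(P+R) = 2·TP/(2·TP+FP+FN) = 380/(380+47+35) = 380/462 = 0.8225

0.8225


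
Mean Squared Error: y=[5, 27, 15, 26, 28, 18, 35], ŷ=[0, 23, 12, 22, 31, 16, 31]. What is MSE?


Squared errors: (5-0)²=25, (27-23)²=16, (15-12)²=9, (26-22)²=16, (28-31)²=9, (18-16)²=4, (35-31)²=16
Sum = 95
MSE = 95/7 = 95/7

95/7


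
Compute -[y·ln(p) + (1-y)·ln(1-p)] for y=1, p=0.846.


BCE = -[y·ln(p) + (1-y)·ln(1-p)]
= -1·ln(0.846) - 0
= -ln(0.846) = 0.1672

0.1672


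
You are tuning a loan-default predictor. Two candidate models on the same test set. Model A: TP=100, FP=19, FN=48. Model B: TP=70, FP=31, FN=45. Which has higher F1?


Model A: P=100/119=0.8403, R=100/148=0.6757, F1=2PR/(P+R)=2TP/(2TP+FP+FN)=200/267=0.7491
Model B: P=70/101=0.6931, R=70/115=0.6087, F1=2PR/(P+R)=2TP/(2TP+FP+FN)=140/216=0.6481
0.7491 > 0.6481 → Model A

Model A


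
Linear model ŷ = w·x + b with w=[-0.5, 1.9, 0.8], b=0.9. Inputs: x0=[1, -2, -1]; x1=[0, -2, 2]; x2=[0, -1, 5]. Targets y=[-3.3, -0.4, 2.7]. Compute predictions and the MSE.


ŷ0 = (-0.5)·(1) + (1.9)·(-2) + (0.8)·(-1) + 0.9 = -4.2
ŷ1 = (-0.5)·(0) + (1.9)·(-2) + (0.8)·(2) + 0.9 = -1.3
ŷ2 = (-0.5)·(0) + (1.9)·(-1) + (0.8)·(5) + 0.9 = 3.0
errors² = [0.81, 0.81, 0.09]
MSE = 1.7100/3 = 0.57

0.57


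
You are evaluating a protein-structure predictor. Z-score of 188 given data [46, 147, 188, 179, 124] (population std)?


μ = 136.8, σ = 50.8228
z = (188 - 136.8)/50.8228 = 1.0074

1.0074


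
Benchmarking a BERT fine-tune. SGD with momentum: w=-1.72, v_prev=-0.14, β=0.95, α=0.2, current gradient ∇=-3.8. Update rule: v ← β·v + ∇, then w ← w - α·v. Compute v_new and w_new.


v_new = 0.95·-0.14 - 3.8 = -0.133 - 3.8 = -3.933
w_new = -1.72 - 0.2·-3.933 = -1.72 + 0.7866 = -0.9334

v_new=-3.933, w_new=-0.9334


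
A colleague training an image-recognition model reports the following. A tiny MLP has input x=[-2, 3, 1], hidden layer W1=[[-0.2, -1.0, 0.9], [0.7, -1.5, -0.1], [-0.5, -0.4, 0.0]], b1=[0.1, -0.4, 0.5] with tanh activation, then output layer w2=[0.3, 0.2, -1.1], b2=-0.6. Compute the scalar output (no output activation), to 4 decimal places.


z1[0] = (-0.2)·(-2) + (-1.0)·(3) + (0.9)·(1) + 0.1 = -1.6
z1[1] = (0.7)·(-2) + (-1.5)·(3) + (-0.1)·(1) - 0.4 = -6.4
z1[2] = (-0.5)·(-2) + (-0.4)·(3) + (0.0)·(1) + 0.5 = 0.3
h = tanh(z1) = [-0.9217, -1.0, 0.2913]
output = (0.3)·(-0.9217) + (0.2)·(-1.0) + (-1.1)·(0.2913) - 0.6 = -1.3969

-1.3969


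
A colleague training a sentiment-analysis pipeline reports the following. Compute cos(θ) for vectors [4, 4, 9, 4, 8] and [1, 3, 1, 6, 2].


A·B = 4·1 + 4·3 + 9·1 + 4·6 + 8·2 = 65
‖A‖ = √193 = 13.8924, ‖B‖ = √51 = 7.1414
cos = 65/(√193·√51) = 65/√9843 = 0.6552

0.6552


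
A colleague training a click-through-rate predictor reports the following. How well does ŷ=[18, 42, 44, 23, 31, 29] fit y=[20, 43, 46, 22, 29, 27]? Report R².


ȳ = 31.1667
SS_res = Σ(y-ŷ)² = 18
SS_tot = Σ(y-ȳ)² = 590.83
R² = 1 - SS_res/SS_tot = 1 - 0.0305 = 0.9695

0.9695


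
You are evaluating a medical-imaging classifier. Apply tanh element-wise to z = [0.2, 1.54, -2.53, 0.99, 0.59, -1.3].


tanh(0.2) = 0.1974
tanh(1.54) = 0.9121
tanh(-2.53) = -0.9874
tanh(0.99) = 0.7574
tanh(0.59) = 0.5299
tanh(-1.3) = -0.8617
result = [0.1974, 0.9121, -0.9874, 0.7574, 0.5299, -0.8617]

[0.1974, 0.9121, -0.9874, 0.7574, 0.5299, -0.8617]


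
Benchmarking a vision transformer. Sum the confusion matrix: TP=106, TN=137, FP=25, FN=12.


Total = TP + TN + FP + FN
= 106 + 137 + 25 + 12
= 280
(Predicted positive: 131, predicted negative: 149)

280


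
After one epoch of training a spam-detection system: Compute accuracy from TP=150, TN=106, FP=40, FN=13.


Accuracy = (TP+TN)/(TP+TN+FP+FN)
= (150+106)/(309)
= 256/309 = 82.85%

82.85%


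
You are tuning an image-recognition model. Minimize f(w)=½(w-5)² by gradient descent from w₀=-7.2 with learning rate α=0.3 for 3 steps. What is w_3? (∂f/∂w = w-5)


step 1: grad = -7.2-5 = -12.2; w = -7.2 - 0.3·(-12.2) = -3.54
step 2: grad = -3.54-5 = -8.54; w = -3.54 - 0.3·(-8.54) = -0.978
step 3: grad = -0.978-5 = -5.978; w = -0.978 - 0.3·(-5.978) = 0.8154

0.8154


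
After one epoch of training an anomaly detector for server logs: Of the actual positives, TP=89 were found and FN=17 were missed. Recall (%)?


Recall = TP/(TP+FN)
= 89/(89+17)
= 89/106 = 83.96%

83.96%


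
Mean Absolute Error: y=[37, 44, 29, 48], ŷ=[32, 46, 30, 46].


Absolute errors: |37-32|=5, |44-46|=2, |29-30|=1, |48-46|=2
Sum = 10
MAE = 10/4 = 5/2

5/2


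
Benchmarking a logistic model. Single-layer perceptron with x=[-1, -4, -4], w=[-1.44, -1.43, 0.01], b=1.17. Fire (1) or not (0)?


z = (-1)·(-1.44) + (-4)·(-1.43) + (-4)·(0.01) + 1.17
  = 8.29
step(z) = 1 (z≥0)

1


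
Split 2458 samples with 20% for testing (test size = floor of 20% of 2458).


Test = ⌊2458·20/100⌋ = 491
Train = 2458 - 491 = 1967

Train: 1967, Test: 491


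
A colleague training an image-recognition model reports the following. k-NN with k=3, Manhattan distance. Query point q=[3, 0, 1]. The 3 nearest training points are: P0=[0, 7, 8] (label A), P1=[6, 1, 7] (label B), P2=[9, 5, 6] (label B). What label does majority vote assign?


d(q,P0) = 17  (label A)
d(q,P1) = 10  (label B)
d(q,P2) = 16  (label B)
Votes: A=1, B=2
Majority → B

B


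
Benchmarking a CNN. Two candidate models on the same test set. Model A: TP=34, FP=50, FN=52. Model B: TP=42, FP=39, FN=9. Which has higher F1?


Model A: P=34/84=0.4048, R=34/86=0.3953, F1=2PR/(P+R)=2TP/(2TP+FP+FN)=68/170=0.4
Model B: P=42/81=0.5185, R=42/51=0.8235, F1=2PR/(P+R)=2TP/(2TP+FP+FN)=84/132=0.6364
0.4 < 0.6364 → Model B

Model B


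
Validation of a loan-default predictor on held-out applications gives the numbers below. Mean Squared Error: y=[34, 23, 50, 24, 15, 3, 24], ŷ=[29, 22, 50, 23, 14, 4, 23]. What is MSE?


Squared errors: (34-29)²=25, (23-22)²=1, (50-50)²=0, (24-23)²=1, (15-14)²=1, (3-4)²=1, (24-23)²=1
Sum = 30
MSE = 30/7 = 30/7

30/7
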